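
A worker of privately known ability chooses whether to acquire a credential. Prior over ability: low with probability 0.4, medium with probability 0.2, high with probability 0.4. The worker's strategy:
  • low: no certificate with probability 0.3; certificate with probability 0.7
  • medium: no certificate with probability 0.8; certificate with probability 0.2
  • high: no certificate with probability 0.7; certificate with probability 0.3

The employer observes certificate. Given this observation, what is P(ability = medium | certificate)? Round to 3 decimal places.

Apply Bayes' rule using the sender's strategy as the likelihood.
P(certificate) = 0.4·0.7 + 0.2·0.2 + 0.4·0.3 = 0.44
P(medium | certificate) = (0.2·0.2) / 0.44 = 0.04 / 0.44 = 0.0909091

0.091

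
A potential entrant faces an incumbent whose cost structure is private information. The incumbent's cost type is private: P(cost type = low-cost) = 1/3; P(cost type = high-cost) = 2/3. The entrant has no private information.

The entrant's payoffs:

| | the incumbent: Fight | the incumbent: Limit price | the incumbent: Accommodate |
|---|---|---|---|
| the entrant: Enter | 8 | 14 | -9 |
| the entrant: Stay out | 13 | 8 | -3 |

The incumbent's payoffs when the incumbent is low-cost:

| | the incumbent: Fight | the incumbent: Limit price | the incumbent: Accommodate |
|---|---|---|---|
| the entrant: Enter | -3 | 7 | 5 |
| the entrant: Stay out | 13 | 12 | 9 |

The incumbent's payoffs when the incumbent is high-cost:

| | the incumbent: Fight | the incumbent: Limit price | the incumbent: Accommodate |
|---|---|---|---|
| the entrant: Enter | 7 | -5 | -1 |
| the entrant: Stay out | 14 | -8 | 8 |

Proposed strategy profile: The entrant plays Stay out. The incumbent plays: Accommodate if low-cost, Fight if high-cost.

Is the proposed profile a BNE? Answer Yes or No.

No

The entrant plays Stay out: E[Stay out] = 1/3·(-3) + 2/3·(13) = 23/3; E[Enter] = 7/3. Best-responding. ✓
The incumbent (cost type low-cost), facing Stay out: Fight gives 13, Limit price gives 12, Accommodate gives 9. Proposed Accommodate is not best — profitable deviation exists. ✗
The incumbent (cost type high-cost), facing Stay out: Fight gives 14, Limit price gives -8, Accommodate gives 8. Proposed Fight is best. ✓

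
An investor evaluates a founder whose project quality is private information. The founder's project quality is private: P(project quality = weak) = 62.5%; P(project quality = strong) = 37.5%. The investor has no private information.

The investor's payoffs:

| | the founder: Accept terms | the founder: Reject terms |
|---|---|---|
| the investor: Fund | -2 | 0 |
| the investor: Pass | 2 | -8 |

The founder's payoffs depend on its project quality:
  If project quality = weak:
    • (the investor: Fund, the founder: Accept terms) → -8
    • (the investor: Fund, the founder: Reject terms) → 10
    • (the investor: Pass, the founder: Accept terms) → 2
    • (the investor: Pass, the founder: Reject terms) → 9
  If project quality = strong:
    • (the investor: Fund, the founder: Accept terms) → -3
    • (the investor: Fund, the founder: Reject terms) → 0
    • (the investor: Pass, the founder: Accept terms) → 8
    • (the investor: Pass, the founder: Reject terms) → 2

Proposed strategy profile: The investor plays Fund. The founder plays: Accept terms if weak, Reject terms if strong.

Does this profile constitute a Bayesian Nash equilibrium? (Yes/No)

The investor plays Fund: E[Fund] = 0.625·(-2) + 0.375·(0) = -1.25; E[Pass] = -1.75. Best-responding. ✓
The founder (project quality weak), facing Fund: Accept terms gives -8, Reject terms gives 10. Proposed Accept terms is not best — profitable deviation exists. ✗
The founder (project quality strong), facing Fund: Accept terms gives -3, Reject terms gives 0. Proposed Reject terms is best. ✓

No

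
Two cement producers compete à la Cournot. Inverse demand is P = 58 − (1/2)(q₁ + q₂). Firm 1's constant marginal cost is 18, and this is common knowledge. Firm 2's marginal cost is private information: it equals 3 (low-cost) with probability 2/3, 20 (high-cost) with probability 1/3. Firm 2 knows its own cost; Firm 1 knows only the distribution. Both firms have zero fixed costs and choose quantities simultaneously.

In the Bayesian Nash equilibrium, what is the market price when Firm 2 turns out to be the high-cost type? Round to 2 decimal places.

Firm 2 with cost c maximizes (58 − (1/2)(q₁+q₂) − c)·q₂, giving q₂(c) = (58 − c − (1/2)q₁).
E[c₂] = 2/3·3 + 1/3·20 = 8.66667
Firm 1's FOC against E[q₂] yields q₁ = (58 − 2·18 + E[c₂])/(3/2) = (58 − 36 + 8.66667)/(3/2) = 20.4444.
q₂(high-cost) = 27.7778, so P = 58 − (1/2)·(20.4444 + 27.7778) = 33.8889.

33.89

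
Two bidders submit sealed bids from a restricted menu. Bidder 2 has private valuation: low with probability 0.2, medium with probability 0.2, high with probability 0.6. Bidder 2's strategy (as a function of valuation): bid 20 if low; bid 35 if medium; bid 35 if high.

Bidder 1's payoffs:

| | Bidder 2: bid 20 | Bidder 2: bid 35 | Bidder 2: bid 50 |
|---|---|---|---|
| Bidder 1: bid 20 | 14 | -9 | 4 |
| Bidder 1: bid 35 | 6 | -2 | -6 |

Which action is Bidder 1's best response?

bid 35

E[bid 20] = 0.2·(14) + 0.2·(-9) + 0.6·(-9) = -4.4
E[bid 35] = 0.2·(6) + 0.2·(-2) + 0.6·(-2) = -0.4
Best response: bid 35 (-0.4 is the largest).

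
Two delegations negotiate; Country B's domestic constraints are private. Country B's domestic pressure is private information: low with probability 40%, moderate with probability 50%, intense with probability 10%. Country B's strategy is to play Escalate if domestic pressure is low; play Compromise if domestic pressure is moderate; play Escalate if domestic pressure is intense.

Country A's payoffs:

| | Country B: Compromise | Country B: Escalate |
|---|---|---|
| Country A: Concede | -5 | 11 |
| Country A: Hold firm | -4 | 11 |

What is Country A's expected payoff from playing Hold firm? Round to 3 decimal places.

Take the expectation over Country B's domestic pressure, weighting each type's action by its prior probability.
E[Hold firm] = 0.4·11 + 0.5·(-4) + 0.1·11 = 4.4 + (-2) + 1.1 = 3.5

3.500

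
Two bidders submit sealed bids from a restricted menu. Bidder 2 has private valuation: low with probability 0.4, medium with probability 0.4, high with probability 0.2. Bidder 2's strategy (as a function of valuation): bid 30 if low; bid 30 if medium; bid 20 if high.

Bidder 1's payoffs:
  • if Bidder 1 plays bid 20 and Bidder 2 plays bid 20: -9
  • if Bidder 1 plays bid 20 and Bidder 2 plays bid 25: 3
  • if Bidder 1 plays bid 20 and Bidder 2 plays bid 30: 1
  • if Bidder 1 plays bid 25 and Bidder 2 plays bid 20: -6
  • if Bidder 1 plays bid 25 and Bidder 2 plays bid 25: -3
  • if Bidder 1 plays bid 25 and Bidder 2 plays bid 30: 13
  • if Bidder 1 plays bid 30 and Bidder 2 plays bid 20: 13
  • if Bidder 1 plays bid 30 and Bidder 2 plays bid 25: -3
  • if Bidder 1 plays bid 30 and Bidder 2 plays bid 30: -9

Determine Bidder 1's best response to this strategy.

E[bid 20] = 0.4·(1) + 0.4·(1) + 0.2·(-9) = -1
E[bid 25] = 0.4·(13) + 0.4·(13) + 0.2·(-6) = 9.2
E[bid 30] = 0.4·(-9) + 0.4·(-9) + 0.2·(13) = -4.6
Best response: bid 25 (9.2 is the largest).

bid 25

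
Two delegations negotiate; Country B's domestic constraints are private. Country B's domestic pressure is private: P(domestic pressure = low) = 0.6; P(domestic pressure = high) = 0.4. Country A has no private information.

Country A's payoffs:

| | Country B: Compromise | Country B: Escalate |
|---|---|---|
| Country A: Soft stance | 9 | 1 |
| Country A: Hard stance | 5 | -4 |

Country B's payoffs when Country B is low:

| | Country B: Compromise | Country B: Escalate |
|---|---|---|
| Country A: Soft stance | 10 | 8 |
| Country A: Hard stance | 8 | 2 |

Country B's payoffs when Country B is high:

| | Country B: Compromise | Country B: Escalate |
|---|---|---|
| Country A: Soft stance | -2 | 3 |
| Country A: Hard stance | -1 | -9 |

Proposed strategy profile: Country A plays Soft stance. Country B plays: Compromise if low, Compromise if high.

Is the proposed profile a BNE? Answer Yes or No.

Country A plays Soft stance: E[Soft stance] = 0.6·(9) + 0.4·(9) = 9; E[Hard stance] = 5. Best-responding. ✓
Country B (domestic pressure low), facing Soft stance: Compromise gives 10, Escalate gives 8. Proposed Compromise is best. ✓
Country B (domestic pressure high), facing Soft stance: Compromise gives -2, Escalate gives 3. Proposed Compromise is not best — profitable deviation exists. ✗

No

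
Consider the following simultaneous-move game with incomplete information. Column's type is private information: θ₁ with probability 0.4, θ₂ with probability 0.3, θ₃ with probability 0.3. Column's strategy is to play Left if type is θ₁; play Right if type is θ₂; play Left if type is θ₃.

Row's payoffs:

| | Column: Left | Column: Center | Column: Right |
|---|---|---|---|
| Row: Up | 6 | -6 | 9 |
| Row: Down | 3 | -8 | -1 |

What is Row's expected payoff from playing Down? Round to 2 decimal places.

1.80

E[Down] = 0.4·3 + 0.3·(-1) + 0.3·3 = 1.2 + (-0.3) + 0.9 = 1.8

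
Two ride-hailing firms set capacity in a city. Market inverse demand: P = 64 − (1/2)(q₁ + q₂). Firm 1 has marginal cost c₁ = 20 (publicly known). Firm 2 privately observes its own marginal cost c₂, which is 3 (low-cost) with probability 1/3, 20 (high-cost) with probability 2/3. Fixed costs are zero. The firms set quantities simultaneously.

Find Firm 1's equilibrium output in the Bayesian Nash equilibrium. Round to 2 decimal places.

Type-c best response for Firm 2: q₂(c) = (64 − c) − q₁/2.
Firm 1 maximizes expected profit; its first-order condition is 64 − q₁ − (1/2)E[q₂] − 20 = 0.
Substituting E[q₂] and solving: E[c₂] = 14.3333, so q₁ = (64 − 2·20 + 14.3333)/(3/2) = 25.5556.

25.56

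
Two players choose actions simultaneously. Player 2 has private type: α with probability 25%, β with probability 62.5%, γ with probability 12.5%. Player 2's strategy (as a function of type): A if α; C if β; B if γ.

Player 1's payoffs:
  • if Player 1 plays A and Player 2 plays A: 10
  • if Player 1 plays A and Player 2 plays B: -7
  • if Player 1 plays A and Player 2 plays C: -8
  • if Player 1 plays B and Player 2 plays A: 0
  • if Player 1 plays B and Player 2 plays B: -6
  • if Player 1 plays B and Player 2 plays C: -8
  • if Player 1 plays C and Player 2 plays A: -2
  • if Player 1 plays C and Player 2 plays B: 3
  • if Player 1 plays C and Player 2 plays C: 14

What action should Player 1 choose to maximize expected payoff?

Compute Player 1's expected payoff for each action, taking the expectation over Player 2's type.
E[A] = 0.25·(10) + 0.625·(-8) + 0.125·(-7) = -3.375
E[B] = 0.25·(0) + 0.625·(-8) + 0.125·(-6) = -5.75
E[C] = 0.25·(-2) + 0.625·(14) + 0.125·(3) = 8.625
Best response: C (8.625 is the largest).

C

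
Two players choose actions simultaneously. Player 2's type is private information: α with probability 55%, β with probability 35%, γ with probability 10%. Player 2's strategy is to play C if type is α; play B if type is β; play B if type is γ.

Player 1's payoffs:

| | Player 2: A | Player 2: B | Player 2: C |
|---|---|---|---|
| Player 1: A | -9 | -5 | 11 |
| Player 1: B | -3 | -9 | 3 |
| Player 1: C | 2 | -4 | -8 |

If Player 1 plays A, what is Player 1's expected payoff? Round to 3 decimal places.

3.800

Take the expectation over Player 2's type, weighting each type's action by its prior probability.
E[A] = 0.55·11 + 0.35·(-5) + 0.1·(-5) = 6.05 + (-1.75) + (-0.5) = 3.8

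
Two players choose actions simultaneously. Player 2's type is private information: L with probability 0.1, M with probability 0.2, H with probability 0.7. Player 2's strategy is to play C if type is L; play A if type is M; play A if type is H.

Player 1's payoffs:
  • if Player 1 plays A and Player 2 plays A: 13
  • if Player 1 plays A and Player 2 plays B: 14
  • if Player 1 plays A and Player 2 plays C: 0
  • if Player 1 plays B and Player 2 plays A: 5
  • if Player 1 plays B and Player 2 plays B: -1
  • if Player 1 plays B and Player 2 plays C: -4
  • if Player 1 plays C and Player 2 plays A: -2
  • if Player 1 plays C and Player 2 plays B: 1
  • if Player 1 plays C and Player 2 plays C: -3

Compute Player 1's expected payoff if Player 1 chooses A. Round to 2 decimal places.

11.70

Take the expectation over Player 2's type, weighting each type's action by its prior probability.
E[A] = 0.1·0 + 0.2·13 + 0.7·13 = 0 + 2.6 + 9.1 = 11.7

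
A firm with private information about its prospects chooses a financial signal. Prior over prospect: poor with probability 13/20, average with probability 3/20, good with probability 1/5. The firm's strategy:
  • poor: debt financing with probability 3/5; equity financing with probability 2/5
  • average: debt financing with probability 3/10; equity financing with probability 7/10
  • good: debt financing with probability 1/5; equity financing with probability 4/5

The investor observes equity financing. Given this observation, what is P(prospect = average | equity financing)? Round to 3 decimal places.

0.200

Apply Bayes' rule using the sender's strategy as the likelihood.
P(equity financing) = (13/20)·(2/5) + (3/20)·(7/10) + (1/5)·(4/5) = 21/40
P(average | equity financing) = ((3/20)·(7/10)) / (21/40) = (21/200) / (21/40) = 1/5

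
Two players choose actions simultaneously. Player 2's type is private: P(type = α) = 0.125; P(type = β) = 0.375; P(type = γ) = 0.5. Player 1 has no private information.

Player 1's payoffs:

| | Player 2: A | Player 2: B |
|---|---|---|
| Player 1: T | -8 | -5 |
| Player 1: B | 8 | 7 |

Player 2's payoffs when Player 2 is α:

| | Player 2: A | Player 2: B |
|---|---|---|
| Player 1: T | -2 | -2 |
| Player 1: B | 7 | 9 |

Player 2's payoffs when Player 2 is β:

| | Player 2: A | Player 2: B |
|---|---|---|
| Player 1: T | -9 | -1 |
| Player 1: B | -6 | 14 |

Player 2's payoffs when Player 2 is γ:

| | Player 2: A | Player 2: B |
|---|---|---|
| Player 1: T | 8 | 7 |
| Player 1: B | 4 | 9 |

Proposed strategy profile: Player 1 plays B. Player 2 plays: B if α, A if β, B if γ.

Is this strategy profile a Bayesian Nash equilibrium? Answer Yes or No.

No

A profile is a BNE iff every type of every player is best-responding given beliefs about the other side.
Player 1 plays B: E[B] = 0.125·(7) + 0.375·(8) + 0.5·(7) = 7.375; E[T] = -6.125. Best-responding. ✓
Player 2 (type α), facing B: A gives 7, B gives 9. Proposed B is best. ✓
Player 2 (type β), facing B: A gives -6, B gives 14. Proposed A is not best — profitable deviation exists. ✗
Player 2 (type γ), facing B: A gives 4, B gives 9. Proposed B is best. ✓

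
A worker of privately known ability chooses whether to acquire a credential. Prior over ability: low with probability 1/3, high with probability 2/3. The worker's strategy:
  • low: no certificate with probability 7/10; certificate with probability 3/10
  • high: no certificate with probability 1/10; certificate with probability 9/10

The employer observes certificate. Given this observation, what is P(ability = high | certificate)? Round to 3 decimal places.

0.857

P(certificate) = (1/3)·(3/10) + (2/3)·(9/10) = 7/10
P(high | certificate) = ((2/3)·(9/10)) / (7/10) = (3/5) / (7/10) = 6/7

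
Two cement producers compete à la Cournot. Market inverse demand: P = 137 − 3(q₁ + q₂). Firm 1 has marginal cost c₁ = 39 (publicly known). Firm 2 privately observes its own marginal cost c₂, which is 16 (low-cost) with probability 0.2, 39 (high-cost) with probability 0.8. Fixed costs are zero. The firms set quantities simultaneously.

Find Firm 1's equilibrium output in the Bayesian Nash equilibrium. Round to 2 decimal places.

10.38

Firm 2 with cost c maximizes (137 − 3(q₁+q₂) − c)·q₂, giving q₂(c) = (137 − c − 3q₁)/6.
E[c₂] = 0.2·16 + 0.8·39 = 34.4
Firm 1's FOC against E[q₂] yields q₁ = (137 − 2·39 + E[c₂])/9 = (137 − 78 + 34.4)/9 = 10.3778.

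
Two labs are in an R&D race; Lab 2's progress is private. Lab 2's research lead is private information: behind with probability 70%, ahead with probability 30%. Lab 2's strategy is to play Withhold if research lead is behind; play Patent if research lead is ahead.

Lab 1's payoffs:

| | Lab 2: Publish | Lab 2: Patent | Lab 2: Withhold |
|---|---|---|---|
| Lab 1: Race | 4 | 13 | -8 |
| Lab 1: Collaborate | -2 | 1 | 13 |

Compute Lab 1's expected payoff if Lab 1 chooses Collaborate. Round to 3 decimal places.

E[Collaborate] = 0.7·13 + 0.3·1 = 9.1 + 0.3 = 9.4

9.400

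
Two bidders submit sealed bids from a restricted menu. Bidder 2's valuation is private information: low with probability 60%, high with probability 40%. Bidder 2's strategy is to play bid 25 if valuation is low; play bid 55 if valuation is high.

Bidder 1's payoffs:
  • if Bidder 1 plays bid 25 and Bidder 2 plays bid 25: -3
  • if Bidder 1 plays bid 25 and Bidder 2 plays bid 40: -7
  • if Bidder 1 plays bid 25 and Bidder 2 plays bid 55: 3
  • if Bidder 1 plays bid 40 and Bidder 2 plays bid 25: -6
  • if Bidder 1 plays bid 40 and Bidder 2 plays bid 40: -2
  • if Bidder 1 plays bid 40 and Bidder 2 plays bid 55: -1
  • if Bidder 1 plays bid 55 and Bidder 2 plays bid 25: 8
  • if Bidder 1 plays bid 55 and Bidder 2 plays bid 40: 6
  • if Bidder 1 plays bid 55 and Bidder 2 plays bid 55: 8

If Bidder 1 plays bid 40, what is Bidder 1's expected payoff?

Take the expectation over Bidder 2's valuation, weighting each type's action by its prior probability.
E[bid 40] = 0.6·(-6) + 0.4·(-1) = (-3.6) + (-0.4) = -4

-4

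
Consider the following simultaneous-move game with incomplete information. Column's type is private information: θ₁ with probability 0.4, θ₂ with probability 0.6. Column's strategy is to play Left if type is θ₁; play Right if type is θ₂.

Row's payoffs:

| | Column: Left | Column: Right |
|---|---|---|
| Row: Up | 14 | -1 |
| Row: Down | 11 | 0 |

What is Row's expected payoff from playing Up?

Take the expectation over Column's type, weighting each type's action by its prior probability.
E[Up] = 0.4·14 + 0.6·(-1) = 5.6 + (-0.6) = 5

5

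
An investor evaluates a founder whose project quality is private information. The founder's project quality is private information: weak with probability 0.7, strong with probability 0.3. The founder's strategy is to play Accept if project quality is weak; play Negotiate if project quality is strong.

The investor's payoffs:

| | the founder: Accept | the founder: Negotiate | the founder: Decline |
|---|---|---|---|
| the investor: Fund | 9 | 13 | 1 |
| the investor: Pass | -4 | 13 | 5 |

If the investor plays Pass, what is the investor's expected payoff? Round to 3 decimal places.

E[Pass] = 0.7·(-4) + 0.3·13 = (-2.8) + 3.9 = 1.1

1.100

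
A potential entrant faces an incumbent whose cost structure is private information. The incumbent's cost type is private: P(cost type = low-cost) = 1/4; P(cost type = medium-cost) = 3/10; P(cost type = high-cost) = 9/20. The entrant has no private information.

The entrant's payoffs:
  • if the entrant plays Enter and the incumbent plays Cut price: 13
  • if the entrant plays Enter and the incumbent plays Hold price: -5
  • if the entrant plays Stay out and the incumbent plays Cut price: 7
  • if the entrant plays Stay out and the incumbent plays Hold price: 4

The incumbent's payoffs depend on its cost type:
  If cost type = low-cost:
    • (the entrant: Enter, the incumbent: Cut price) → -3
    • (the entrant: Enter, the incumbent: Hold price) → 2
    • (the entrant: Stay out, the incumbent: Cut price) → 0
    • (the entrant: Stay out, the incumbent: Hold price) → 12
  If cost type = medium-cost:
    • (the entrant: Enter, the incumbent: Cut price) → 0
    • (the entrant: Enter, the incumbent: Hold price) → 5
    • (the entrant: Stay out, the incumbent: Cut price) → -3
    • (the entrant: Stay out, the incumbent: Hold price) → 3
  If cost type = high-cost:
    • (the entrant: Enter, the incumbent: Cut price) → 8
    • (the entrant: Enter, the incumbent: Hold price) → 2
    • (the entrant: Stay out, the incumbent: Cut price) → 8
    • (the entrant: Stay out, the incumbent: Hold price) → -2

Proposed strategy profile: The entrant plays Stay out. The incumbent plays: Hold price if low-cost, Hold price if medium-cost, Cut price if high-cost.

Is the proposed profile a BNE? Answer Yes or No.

The entrant plays Stay out: E[Stay out] = 1/4·(4) + 3/10·(4) + 9/20·(7) = 107/20; E[Enter] = 31/10. Best-responding. ✓
The incumbent (cost type low-cost), facing Stay out: Cut price gives 0, Hold price gives 12. Proposed Hold price is best. ✓
The incumbent (cost type medium-cost), facing Stay out: Cut price gives -3, Hold price gives 3. Proposed Hold price is best. ✓
The incumbent (cost type high-cost), facing Stay out: Cut price gives 8, Hold price gives -2. Proposed Cut price is best. ✓

Yes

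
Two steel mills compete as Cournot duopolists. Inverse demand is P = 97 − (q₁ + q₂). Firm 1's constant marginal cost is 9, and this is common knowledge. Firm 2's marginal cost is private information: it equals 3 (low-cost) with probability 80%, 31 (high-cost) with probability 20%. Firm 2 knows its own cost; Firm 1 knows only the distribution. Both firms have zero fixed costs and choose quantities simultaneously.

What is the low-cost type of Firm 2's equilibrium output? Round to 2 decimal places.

Type-c best response for Firm 2: q₂(c) = (97 − c)/2 − q₁/2.
Firm 1 maximizes expected profit; its first-order condition is 97 − 2q₁ − E[q₂] − 9 = 0.
Substituting E[q₂] and solving: E[c₂] = 8.6, so q₁ = (97 − 2·9 + 8.6)/3 = 29.2.
q₂(low-cost) = (97 − 3 − 29.2)/2 = 32.4.

32.40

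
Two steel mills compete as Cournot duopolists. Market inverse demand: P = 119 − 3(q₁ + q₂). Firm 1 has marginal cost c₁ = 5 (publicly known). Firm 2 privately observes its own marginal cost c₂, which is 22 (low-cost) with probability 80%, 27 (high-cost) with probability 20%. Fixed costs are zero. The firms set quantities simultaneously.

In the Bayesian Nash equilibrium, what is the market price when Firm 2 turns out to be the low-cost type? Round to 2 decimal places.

Firm 2 with cost c maximizes (119 − 3(q₁+q₂) − c)·q₂, giving q₂(c) = (119 − c − 3q₁)/6.
E[c₂] = 0.8·22 + 0.2·27 = 23
Firm 1's FOC against E[q₂] yields q₁ = (119 − 2·5 + E[c₂])/9 = (119 − 10 + 23)/9 = 14.6667.
q₂(low-cost) = 8.83333, so P = 119 − 3·(14.6667 + 8.83333) = 48.5.

48.50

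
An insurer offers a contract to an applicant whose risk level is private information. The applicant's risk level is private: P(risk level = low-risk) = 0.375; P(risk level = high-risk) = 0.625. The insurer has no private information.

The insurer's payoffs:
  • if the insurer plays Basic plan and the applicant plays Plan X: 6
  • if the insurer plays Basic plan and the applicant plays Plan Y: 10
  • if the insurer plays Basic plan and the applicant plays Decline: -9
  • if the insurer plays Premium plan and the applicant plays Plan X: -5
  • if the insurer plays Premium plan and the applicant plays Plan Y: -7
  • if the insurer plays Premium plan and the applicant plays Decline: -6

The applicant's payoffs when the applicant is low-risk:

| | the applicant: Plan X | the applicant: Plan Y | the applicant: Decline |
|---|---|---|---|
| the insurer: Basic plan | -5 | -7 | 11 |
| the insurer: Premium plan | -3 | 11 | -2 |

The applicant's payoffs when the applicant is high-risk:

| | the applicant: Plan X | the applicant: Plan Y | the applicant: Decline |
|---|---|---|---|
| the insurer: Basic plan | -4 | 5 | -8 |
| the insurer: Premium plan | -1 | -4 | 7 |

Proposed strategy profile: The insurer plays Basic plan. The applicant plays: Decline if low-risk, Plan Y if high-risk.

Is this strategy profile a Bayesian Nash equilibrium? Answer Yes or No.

A profile is a BNE iff every type of every player is best-responding given beliefs about the other side.
The insurer plays Basic plan: E[Basic plan] = 0.375·(-9) + 0.625·(10) = 2.875; E[Premium plan] = -6.625. Best-responding. ✓
The applicant (risk level low-risk), facing Basic plan: Plan X gives -5, Plan Y gives -7, Decline gives 11. Proposed Decline is best. ✓
The applicant (risk level high-risk), facing Basic plan: Plan X gives -4, Plan Y gives 5, Decline gives -8. Proposed Plan Y is best. ✓

Yes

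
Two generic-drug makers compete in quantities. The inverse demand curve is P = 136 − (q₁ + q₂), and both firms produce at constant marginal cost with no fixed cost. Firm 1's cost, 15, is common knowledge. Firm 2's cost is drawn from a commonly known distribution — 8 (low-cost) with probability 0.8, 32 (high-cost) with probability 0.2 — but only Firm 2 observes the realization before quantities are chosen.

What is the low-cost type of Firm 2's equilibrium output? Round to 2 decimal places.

Type-c best response for Firm 2: q₂(c) = (136 − c)/2 − q₁/2.
Firm 1 maximizes expected profit; its first-order condition is 136 − 2q₁ − E[q₂] − 15 = 0.
Substituting E[q₂] and solving: E[c₂] = 12.8, so q₁ = (136 − 2·15 + 12.8)/3 = 39.6.
q₂(low-cost) = (136 − 8 − 39.6)/2 = 44.2.

44.20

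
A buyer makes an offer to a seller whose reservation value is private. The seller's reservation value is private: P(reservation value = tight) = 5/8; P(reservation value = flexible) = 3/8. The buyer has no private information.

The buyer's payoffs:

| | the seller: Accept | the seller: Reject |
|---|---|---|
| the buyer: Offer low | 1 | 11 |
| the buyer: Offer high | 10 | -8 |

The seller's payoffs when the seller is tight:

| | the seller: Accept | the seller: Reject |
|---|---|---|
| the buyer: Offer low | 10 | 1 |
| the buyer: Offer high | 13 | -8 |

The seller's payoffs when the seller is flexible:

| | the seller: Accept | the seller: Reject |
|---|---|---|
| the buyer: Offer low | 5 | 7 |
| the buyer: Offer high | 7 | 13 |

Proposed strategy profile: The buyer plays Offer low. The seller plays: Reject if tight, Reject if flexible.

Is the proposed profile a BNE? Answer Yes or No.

A profile is a BNE iff every type of every player is best-responding given beliefs about the other side.
The buyer plays Offer low: E[Offer low] = 5/8·(11) + 3/8·(11) = 11; E[Offer high] = -8. Best-responding. ✓
The seller (reservation value tight), facing Offer low: Accept gives 10, Reject gives 1. Proposed Reject is not best — profitable deviation exists. ✗
The seller (reservation value flexible), facing Offer low: Accept gives 5, Reject gives 7. Proposed Reject is best. ✓

No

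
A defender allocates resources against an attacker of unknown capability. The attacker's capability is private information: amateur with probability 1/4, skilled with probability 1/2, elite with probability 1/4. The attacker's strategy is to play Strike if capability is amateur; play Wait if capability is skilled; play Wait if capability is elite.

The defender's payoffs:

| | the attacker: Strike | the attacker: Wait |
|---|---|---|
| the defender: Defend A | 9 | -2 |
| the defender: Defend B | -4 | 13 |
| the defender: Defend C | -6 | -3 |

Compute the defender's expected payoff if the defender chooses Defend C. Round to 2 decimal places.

-3.75

E[Defend C] = 1/4·(-6) + 1/2·(-3) + 1/4·(-3) = (-3/2) + (-3/2) + (-3/4) = -15/4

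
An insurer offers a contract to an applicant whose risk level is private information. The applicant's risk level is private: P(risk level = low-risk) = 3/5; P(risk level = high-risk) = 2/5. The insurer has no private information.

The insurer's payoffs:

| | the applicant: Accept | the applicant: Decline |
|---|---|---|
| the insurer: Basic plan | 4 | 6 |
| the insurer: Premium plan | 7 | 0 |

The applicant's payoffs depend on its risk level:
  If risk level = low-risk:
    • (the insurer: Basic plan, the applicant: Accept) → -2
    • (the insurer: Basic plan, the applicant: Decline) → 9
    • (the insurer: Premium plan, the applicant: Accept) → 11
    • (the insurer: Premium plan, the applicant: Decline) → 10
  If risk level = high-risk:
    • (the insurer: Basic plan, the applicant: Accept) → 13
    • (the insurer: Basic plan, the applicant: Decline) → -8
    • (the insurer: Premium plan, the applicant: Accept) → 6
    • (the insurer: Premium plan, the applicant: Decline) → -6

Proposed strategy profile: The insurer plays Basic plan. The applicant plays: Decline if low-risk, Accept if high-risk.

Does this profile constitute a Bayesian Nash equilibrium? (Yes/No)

Yes

A profile is a BNE iff every type of every player is best-responding given beliefs about the other side.
The insurer plays Basic plan: E[Basic plan] = 3/5·(6) + 2/5·(4) = 26/5; E[Premium plan] = 14/5. Best-responding. ✓
The applicant (risk level low-risk), facing Basic plan: Accept gives -2, Decline gives 9. Proposed Decline is best. ✓
The applicant (risk level high-risk), facing Basic plan: Accept gives 13, Decline gives -8. Proposed Accept is best. ✓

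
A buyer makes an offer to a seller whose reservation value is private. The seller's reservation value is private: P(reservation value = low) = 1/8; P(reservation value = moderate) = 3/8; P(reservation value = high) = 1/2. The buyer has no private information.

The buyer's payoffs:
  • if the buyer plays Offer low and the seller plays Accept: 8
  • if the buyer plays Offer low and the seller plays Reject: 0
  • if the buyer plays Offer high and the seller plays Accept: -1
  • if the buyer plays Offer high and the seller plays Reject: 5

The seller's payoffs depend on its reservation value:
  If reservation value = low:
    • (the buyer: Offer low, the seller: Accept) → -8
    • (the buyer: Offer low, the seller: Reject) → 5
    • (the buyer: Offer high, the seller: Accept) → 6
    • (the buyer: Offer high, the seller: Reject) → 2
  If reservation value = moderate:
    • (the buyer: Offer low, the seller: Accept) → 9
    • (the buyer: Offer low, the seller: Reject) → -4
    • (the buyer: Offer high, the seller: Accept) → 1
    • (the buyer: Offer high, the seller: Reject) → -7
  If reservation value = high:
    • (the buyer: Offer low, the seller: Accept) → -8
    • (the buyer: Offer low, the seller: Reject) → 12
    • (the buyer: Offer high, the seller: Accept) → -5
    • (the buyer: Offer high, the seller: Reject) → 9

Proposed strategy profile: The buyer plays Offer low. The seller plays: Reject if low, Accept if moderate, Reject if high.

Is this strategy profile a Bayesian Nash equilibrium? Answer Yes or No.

The buyer plays Offer low: E[Offer low] = 1/8·(0) + 3/8·(8) + 1/2·(0) = 3; E[Offer high] = 11/4. Best-responding. ✓
The seller (reservation value low), facing Offer low: Accept gives -8, Reject gives 5. Proposed Reject is best. ✓
The seller (reservation value moderate), facing Offer low: Accept gives 9, Reject gives -4. Proposed Accept is best. ✓
The seller (reservation value high), facing Offer low: Accept gives -8, Reject gives 12. Proposed Reject is best. ✓

Yes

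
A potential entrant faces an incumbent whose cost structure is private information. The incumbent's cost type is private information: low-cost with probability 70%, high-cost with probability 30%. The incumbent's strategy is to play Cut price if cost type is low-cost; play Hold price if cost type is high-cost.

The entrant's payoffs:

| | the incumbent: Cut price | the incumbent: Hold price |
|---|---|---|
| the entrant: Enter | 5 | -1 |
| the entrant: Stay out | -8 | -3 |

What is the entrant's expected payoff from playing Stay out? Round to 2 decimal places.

-6.50

E[Stay out] = 0.7·(-8) + 0.3·(-3) = (-5.6) + (-0.9) = -6.5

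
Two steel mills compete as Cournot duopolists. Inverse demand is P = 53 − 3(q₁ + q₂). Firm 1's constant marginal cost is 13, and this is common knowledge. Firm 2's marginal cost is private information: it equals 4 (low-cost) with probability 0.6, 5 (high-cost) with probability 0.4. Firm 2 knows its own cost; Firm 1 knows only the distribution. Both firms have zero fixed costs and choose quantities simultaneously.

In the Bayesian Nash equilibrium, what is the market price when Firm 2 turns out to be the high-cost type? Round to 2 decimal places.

23.77

Type-c best response for Firm 2: q₂(c) = (53 − c)/6 − q₁/2.
Firm 1 maximizes expected profit; its first-order condition is 53 − 6q₁ − 3E[q₂] − 13 = 0.
Substituting E[q₂] and solving: E[c₂] = 4.4, so q₁ = (53 − 2·13 + 4.4)/9 = 3.48889.
q₂(high-cost) = 6.25556, so P = 53 − 3·(3.48889 + 6.25556) = 23.7667.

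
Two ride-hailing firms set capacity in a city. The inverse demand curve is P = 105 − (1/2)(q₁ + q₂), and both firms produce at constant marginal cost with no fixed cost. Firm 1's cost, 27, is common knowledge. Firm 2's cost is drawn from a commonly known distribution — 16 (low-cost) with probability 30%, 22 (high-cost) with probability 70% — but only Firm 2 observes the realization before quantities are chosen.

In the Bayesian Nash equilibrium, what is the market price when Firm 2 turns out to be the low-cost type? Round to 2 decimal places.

Type-c best response for Firm 2: q₂(c) = (105 − c) − q₁/2.
Firm 1 maximizes expected profit; its first-order condition is 105 − q₁ − (1/2)E[q₂] − 27 = 0.
Substituting E[q₂] and solving: E[c₂] = 20.2, so q₁ = (105 − 2·27 + 20.2)/(3/2) = 47.4667.
q₂(low-cost) = 65.2667, so P = 105 − (1/2)·(47.4667 + 65.2667) = 48.6333.

48.63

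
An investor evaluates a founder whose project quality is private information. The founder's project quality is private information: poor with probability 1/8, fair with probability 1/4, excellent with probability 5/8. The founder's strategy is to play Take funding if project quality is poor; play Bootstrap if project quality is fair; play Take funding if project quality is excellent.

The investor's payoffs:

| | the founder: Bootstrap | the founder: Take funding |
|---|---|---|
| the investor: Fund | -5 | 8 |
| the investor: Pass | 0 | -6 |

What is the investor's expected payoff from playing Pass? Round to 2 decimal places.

Take the expectation over the founder's project quality, weighting each type's action by its prior probability.
E[Pass] = 1/8·(-6) + 1/4·0 + 5/8·(-6) = (-3/4) + 0 + (-15/4) = -9/2

-4.50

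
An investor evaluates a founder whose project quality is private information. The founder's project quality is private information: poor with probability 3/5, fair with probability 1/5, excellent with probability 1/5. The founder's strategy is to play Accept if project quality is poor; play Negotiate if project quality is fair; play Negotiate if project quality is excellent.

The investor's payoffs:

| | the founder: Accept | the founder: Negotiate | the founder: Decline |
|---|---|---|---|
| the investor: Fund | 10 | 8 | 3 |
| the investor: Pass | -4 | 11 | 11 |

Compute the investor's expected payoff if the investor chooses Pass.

2

Take the expectation over the founder's project quality, weighting each type's action by its prior probability.
E[Pass] = 3/5·(-4) + 1/5·11 + 1/5·11 = (-12/5) + 11/5 + 11/5 = 2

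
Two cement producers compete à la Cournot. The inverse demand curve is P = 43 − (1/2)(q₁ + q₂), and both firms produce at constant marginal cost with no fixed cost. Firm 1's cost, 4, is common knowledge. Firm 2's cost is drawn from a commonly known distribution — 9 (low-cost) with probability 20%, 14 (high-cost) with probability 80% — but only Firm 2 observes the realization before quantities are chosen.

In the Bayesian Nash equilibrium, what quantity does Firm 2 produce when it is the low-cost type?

Firm 2 with cost c maximizes (43 − (1/2)(q₁+q₂) − c)·q₂, giving q₂(c) = (43 − c − (1/2)q₁).
E[c₂] = 0.2·9 + 0.8·14 = 13
Firm 1's FOC against E[q₂] yields q₁ = (43 − 2·4 + E[c₂])/(3/2) = (43 − 8 + 13)/(3/2) = 32.
q₂(low-cost) = (43 − 9 − (1/2)·32) = 18.

18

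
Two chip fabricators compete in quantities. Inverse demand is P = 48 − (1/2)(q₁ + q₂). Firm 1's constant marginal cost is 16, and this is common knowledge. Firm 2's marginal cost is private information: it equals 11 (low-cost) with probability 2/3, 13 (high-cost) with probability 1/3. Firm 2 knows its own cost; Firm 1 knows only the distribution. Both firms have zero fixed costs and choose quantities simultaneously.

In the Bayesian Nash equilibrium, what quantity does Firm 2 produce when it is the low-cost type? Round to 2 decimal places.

27.78

Type-c best response for Firm 2: q₂(c) = (48 − c) − q₁/2.
Firm 1 maximizes expected profit; its first-order condition is 48 − q₁ − (1/2)E[q₂] − 16 = 0.
Substituting E[q₂] and solving: E[c₂] = 11.6667, so q₁ = (48 − 2·16 + 11.6667)/(3/2) = 18.4444.
q₂(low-cost) = (48 − 11 − (1/2)·18.4444) = 27.7778.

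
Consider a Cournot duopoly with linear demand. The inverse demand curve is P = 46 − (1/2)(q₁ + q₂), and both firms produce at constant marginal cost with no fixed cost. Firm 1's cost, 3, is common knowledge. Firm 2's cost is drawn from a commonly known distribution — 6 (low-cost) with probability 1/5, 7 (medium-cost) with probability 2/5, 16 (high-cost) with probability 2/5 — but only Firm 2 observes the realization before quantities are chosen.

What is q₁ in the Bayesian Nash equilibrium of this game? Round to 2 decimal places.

Type-c best response for Firm 2: q₂(c) = (46 − c) − q₁/2.
Firm 1 maximizes expected profit; its first-order condition is 46 − q₁ − (1/2)E[q₂] − 3 = 0.
Substituting E[q₂] and solving: E[c₂] = 10.4, so q₁ = (46 − 2·3 + 10.4)/(3/2) = 33.6.

33.60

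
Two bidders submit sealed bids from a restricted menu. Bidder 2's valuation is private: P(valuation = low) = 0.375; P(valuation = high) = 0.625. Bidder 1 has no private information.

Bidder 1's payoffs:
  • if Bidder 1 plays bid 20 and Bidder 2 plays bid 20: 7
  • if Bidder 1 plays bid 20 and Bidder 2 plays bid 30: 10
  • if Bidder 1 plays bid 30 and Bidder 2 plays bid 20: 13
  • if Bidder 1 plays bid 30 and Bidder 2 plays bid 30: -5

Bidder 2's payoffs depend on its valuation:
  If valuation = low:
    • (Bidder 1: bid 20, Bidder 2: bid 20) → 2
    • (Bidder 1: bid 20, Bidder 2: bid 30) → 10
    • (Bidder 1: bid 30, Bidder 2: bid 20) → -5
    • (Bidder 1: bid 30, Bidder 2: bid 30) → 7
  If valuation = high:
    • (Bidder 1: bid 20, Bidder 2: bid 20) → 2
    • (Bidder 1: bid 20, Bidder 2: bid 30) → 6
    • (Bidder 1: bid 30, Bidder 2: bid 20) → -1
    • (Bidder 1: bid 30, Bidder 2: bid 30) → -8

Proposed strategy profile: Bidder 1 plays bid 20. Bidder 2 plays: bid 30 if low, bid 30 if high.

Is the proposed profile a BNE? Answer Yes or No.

Yes

Bidder 1 plays bid 20: E[bid 20] = 0.375·(10) + 0.625·(10) = 10; E[bid 30] = -5. Best-responding. ✓
Bidder 2 (valuation low), facing bid 20: bid 20 gives 2, bid 30 gives 10. Proposed bid 30 is best. ✓
Bidder 2 (valuation high), facing bid 20: bid 20 gives 2, bid 30 gives 6. Proposed bid 30 is best. ✓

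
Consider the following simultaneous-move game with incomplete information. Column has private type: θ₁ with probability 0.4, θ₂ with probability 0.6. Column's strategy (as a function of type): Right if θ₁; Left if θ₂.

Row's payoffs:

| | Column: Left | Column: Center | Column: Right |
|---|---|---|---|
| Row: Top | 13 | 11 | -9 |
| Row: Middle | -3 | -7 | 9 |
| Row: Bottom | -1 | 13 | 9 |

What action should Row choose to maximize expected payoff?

Top

E[Top] = 0.4·(-9) + 0.6·(13) = 4.2
E[Middle] = 0.4·(9) + 0.6·(-3) = 1.8
E[Bottom] = 0.4·(9) + 0.6·(-1) = 3
Best response: Top (4.2 is the largest).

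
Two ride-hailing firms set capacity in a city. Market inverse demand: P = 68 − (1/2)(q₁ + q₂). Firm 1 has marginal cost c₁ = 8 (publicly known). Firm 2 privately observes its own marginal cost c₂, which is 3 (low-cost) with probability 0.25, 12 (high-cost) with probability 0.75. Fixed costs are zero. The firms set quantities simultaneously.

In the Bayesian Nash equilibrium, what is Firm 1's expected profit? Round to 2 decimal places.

847.35

Firm 2 with cost c maximizes (68 − (1/2)(q₁+q₂) − c)·q₂, giving q₂(c) = (68 − c − (1/2)q₁).
E[c₂] = 0.25·3 + 0.75·12 = 9.75
Firm 1's FOC against E[q₂] yields q₁ = (68 − 2·8 + E[c₂])/(3/2) = (68 − 16 + 9.75)/(3/2) = 41.1667.
E[P] = 68 − (1/2)·(q₁ + E[q₂]) = 28.5833; Firm 1's expected profit = (E[P] − 8)·q₁ = (28.5833 − 8)·41.1667 = 847.347.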